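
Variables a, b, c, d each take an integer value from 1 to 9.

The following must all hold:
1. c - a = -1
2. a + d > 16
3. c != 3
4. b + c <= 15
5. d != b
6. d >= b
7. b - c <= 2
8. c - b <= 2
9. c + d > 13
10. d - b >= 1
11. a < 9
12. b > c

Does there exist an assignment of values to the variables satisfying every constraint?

Satisfiable

Setting (a, b, c, d) = (8, 8, 7, 9) satisfies everything: constraint 1: c - a = -1; constraint 2: a + d = 17, and the others follow.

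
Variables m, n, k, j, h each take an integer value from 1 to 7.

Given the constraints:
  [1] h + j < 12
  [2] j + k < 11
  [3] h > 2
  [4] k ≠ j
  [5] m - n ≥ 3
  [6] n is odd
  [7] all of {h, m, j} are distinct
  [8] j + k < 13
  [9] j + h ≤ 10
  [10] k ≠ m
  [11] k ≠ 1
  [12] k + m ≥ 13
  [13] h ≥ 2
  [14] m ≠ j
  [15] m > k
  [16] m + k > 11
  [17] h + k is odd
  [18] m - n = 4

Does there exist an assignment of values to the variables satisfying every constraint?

Satisfiable

Setting (m, n, k, j, h) = (7, 3, 6, 4, 5) satisfies everything: constraint 1: h + j = 9; constraint 2: j + k = 10; constraint 5: m - n = 4, and the others follow.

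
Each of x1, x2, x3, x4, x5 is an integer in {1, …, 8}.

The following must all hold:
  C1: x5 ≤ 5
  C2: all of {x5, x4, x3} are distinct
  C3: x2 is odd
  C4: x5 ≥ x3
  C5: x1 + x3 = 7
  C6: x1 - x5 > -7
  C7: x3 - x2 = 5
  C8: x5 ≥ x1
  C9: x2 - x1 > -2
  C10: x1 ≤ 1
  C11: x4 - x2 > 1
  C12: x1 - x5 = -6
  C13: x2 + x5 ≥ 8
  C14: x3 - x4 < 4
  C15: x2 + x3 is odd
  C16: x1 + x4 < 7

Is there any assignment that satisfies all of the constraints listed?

From constraint 10: x1 ≤ 1. From constraints 1 and 4: x3 ≤ x5 ≤ 5. Hence x1 + x3 ≤ 6. But constraint 5 requires x1 + x3 = 7, and 7 > 6. Contradiction.

Unsatisfiable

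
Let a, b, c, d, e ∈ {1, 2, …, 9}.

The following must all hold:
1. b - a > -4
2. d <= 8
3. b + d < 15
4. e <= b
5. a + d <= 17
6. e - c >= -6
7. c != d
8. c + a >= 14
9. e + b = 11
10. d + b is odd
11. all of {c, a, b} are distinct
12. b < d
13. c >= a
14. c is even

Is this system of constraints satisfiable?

Satisfiable

The assignment a = 7, b = 6, c = 8, d = 7, e = 5 works:
  constraint 1 holds since b - a = -1.
  constraint 3 holds since b + d = 13.
The rest check out directly.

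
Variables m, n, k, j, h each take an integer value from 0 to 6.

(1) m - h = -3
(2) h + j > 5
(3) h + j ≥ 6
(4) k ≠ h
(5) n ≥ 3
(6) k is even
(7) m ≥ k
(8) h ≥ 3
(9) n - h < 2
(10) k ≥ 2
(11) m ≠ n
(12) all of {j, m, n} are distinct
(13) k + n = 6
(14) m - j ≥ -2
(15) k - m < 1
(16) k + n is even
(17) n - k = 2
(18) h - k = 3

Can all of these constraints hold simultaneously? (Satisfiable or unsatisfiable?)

One satisfying assignment is m = 2, n = 4, k = 2, j = 3, h = 5.
For the less obvious constraints — constraint 1: m - h = -3; constraint 2: h + j = 8 — and the others hold by inspection.

Satisfiable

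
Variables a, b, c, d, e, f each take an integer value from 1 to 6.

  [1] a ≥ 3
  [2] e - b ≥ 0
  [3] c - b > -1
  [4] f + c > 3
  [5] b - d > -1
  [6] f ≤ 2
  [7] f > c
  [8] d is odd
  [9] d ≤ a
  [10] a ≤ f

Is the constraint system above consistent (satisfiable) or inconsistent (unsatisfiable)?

From constraints 1 and 10: f ≥ a and a ≥ 3, so f ≥ 3. From constraint 6: f ≤ 2. But 2 < 3, so no value of f works.

Unsatisfiable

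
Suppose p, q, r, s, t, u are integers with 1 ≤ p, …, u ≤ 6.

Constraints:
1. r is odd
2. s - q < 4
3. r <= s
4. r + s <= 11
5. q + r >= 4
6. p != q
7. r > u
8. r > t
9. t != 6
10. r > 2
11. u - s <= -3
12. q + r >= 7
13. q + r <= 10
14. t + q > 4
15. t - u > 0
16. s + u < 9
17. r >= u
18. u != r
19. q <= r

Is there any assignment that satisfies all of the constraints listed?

Satisfiable

Try p = 6, q = 2, r = 5, s = 5, t = 3, u = 1.
Check constraint 2: s - q = 3; constraint 4: r + s = 10; constraint 5: q + r = 7. The remaining constraints are straightforward to verify.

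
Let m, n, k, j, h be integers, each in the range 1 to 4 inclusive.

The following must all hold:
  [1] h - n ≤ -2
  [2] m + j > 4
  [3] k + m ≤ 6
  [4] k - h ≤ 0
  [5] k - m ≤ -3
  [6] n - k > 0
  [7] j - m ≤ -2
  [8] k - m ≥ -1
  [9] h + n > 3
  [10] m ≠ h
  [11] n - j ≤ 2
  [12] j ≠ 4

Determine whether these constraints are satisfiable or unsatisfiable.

Unsatisfiable

Constraints 1, 4, 7, 8, and 11 give h − k ≥ 0, k − m ≥ -1, m − j ≥ 2, j − n ≥ -2, n − h ≥ 2.
Adding all 5 inequalities: the left sides telescope to 0, and the right sides sum to 0 + (-1) + 2 + (-2) + 2 = 1. So 0 ≥ 1, which is false.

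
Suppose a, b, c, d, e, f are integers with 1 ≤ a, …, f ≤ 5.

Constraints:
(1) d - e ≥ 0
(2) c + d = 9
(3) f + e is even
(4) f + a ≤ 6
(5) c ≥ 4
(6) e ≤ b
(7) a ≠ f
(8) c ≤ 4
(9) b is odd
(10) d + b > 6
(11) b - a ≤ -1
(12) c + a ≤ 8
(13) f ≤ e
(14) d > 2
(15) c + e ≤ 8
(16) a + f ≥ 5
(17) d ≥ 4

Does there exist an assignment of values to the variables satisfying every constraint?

The assignment a = 4, b = 3, c = 4, d = 5, e = 3, f = 1 works:
  constraint 1 holds since d - e = 2.
  constraint 2 holds since c + d = 9.
  constraint 4 holds since f + a = 5.
The rest check out directly.

Satisfiable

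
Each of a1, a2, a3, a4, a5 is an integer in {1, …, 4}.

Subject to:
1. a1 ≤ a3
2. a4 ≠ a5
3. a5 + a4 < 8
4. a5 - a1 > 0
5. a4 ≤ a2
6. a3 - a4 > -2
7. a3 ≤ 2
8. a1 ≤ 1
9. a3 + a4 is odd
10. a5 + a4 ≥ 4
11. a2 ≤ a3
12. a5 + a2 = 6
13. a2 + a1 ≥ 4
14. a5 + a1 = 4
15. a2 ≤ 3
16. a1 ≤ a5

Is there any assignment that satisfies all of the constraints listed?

From constraints 7 and 11: a2 ≤ a3 ≤ 2. From constraint 8: a1 ≤ 1. Hence a2 + a1 ≤ 3. But constraint 13 requires a2 + a1 ≥ 4, and 4 > 3. Contradiction.

Unsatisfiable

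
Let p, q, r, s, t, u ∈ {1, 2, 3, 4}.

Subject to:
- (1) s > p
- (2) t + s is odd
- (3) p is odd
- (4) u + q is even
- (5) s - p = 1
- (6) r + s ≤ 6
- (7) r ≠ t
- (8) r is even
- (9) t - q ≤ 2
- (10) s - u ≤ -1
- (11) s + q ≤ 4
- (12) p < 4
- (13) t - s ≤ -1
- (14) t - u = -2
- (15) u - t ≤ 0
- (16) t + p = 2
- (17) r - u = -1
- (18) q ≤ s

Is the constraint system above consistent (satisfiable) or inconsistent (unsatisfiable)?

Constraints 10, 13, and 15 give s − t ≥ 1, t − u ≥ 0, u − s ≥ 1.
Adding all 3 inequalities: the left sides telescope to 0, and the right sides sum to 1 + 0 + 1 = 2. So 0 ≥ 2, which is false.

Unsatisfiable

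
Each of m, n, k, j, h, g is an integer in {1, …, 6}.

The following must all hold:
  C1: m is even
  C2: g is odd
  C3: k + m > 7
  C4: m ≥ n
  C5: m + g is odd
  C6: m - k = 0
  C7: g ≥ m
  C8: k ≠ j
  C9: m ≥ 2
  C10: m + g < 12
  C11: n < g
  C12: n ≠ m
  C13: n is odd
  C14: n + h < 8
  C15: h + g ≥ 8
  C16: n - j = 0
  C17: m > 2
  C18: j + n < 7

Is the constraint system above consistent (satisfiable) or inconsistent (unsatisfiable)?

Try m = 4, n = 3, k = 4, j = 3, h = 4, g = 5.
Check constraint 3: k + m = 8; constraint 6: m - k = 0. The remaining constraints are straightforward to verify.

Satisfiable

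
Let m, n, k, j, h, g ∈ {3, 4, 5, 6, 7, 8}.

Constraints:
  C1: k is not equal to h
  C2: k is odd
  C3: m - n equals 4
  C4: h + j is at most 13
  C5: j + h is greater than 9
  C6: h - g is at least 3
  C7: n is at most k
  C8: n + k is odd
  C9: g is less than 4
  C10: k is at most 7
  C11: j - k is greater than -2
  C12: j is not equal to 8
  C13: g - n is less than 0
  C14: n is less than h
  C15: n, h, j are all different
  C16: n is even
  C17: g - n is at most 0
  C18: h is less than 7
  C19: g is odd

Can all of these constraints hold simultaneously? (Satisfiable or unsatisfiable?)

Satisfiable

One satisfying assignment is m = 8, n = 4, k = 5, j = 5, h = 6, g = 3.
For the less obvious constraints — constraint 3: m - n = 4; constraint 4: h + j = 11 — and the others hold by inspection.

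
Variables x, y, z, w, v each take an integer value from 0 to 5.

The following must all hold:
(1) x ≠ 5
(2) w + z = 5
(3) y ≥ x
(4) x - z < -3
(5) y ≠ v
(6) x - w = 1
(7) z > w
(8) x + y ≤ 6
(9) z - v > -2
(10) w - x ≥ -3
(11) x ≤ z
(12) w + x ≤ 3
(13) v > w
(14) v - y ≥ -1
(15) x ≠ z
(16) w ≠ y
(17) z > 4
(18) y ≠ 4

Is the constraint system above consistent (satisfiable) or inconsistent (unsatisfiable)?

Satisfiable

One satisfying assignment is x = 1, y = 3, z = 5, w = 0, v = 5.
For the less obvious constraints — constraint 2: w + z = 5; constraint 4: x - z = -4 — and the others hold by inspection.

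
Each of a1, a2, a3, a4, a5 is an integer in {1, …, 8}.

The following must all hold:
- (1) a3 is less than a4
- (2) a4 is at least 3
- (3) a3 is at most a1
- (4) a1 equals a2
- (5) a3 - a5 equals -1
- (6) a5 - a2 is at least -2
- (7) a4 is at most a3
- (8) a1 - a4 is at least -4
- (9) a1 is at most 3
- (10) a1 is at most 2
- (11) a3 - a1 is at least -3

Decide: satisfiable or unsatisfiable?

Unsatisfiable

From constraints 2 and 7: a3 ≥ a4 and a4 ≥ 3, so a3 ≥ 3. From constraints 3 and 10: a3 ≤ a1 and a1 ≤ 2, so a3 ≤ 2. But 2 < 3, so no value of a3 works.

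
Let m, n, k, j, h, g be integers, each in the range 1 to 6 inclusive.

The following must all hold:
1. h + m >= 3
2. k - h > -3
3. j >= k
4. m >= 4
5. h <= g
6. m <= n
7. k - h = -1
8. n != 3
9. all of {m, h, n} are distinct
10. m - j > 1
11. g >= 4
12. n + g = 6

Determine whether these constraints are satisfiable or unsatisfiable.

Unsatisfiable

From constraints 4 and 6: n ≥ m ≥ 4. From constraint 11: g ≥ 4. Hence n + g ≥ 8. But constraint 12 requires n + g = 6, and 6 < 8. Contradiction.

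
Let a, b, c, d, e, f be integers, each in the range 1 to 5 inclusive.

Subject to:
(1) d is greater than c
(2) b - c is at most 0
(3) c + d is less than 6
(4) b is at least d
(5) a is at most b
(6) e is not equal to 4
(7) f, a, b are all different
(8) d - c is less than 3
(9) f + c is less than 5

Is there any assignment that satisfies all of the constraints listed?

Unsatisfiable

Constraints 1, 2, and 4 give b ≤ c, c < d, d ≤ b. Chaining: b ≤ c < d ≤ b, which forces b < b — impossible.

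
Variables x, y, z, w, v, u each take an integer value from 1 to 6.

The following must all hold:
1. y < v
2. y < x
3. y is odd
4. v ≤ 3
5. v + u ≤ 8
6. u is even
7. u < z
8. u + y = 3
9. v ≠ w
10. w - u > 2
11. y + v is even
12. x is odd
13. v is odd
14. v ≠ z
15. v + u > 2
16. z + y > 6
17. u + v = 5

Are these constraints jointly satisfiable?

Try x = 5, y = 1, z = 6, w = 6, v = 3, u = 2.
Check constraint 5: v + u = 5; constraint 8: u + y = 3; constraint 10: w - u = 4. The remaining constraints are straightforward to verify.

Satisfiable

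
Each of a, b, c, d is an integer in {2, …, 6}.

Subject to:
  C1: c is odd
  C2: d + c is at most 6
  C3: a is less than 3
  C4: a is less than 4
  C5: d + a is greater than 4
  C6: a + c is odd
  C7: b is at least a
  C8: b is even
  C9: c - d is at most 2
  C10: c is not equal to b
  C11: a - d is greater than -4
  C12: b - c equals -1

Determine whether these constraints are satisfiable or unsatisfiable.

The assignment a = 2, b = 2, c = 3, d = 3 works:
  constraint 2 holds since d + c = 6.
  constraint 5 holds since d + a = 5.
The rest check out directly.

Satisfiable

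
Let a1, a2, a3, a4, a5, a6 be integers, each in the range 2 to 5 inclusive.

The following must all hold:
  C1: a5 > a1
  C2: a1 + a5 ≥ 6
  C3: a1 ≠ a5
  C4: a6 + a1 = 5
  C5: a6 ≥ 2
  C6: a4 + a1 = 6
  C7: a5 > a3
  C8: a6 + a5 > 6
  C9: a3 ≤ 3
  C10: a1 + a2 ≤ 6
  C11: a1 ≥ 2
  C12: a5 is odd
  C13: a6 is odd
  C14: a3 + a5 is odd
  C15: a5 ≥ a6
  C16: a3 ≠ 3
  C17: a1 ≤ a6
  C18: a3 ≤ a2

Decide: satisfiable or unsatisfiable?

Satisfiable

One satisfying assignment is a1 = 2, a2 = 4, a3 = 2, a4 = 4, a5 = 5, a6 = 3.
For the less obvious constraints — constraint 2: a1 + a5 = 7; constraint 4: a6 + a1 = 5 — and the others hold by inspection.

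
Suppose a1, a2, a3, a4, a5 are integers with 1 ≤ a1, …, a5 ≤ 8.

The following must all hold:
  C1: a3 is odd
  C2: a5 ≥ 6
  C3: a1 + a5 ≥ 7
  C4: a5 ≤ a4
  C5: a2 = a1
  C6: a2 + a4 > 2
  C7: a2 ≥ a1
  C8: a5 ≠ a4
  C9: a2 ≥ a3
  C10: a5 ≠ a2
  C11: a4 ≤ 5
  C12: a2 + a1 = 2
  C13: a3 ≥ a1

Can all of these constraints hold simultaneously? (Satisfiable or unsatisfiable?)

From constraints 2 and 4: a4 ≥ a5 and a5 ≥ 6, so a4 ≥ 6. From constraint 11: a4 ≤ 5. But 5 < 6, so no value of a4 works.

Unsatisfiable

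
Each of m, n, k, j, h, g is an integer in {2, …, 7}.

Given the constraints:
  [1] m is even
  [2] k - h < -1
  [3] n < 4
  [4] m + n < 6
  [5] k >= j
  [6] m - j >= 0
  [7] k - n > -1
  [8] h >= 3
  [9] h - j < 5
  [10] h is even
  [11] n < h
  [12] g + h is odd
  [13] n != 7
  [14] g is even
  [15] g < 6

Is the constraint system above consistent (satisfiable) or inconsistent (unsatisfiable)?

Unsatisfiable

Constraint 14 makes g even and constraint 10 makes h even, so g + h must be even. Constraint 12 says g + h is odd — contradiction.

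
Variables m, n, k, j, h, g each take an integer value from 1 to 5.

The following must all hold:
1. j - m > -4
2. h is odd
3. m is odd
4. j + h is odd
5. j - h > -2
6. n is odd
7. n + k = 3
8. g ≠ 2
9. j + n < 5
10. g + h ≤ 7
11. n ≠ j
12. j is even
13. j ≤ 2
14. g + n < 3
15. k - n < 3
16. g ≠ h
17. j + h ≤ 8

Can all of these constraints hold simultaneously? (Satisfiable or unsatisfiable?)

Satisfiable

One satisfying assignment is m = 5, n = 1, k = 2, j = 2, h = 3, g = 1.
For the less obvious constraints — constraint 1: j - m = -3; constraint 5: j - h = -1 — and the others hold by inspection.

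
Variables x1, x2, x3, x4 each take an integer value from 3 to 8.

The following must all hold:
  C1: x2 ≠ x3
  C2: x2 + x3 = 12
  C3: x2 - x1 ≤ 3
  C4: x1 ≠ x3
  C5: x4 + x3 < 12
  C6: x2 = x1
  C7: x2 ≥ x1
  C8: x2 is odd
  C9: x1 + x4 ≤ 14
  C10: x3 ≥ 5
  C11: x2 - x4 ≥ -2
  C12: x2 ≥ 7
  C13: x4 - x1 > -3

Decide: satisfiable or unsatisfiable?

Take x1 = 7, x2 = 7, x3 = 5, x4 = 6. Then constraint 2: x2 + x3 = 12; constraint 3: x2 - x1 = 0; constraint 5: x4 + x3 = 11, and every other listed constraint is also met.

Satisfiable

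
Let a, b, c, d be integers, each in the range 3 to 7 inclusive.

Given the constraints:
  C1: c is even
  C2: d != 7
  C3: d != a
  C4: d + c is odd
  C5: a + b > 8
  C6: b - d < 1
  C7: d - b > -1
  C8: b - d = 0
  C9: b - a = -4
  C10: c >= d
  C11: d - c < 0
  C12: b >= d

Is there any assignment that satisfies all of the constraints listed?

Satisfiable

Take a = 7, b = 3, c = 4, d = 3. Then constraint 5: a + b = 10; constraint 6: b - d = 0, and every other listed constraint is also met.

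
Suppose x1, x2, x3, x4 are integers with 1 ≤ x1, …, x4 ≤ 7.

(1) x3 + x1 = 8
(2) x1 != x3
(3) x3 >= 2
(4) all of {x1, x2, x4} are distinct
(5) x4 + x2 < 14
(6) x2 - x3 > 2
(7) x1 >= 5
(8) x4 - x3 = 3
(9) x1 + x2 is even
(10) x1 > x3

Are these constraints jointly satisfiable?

Satisfiable

Take x1 = 5, x2 = 7, x3 = 3, x4 = 6. Then constraint 1: x3 + x1 = 8; constraint 5: x4 + x2 = 13; constraint 6: x2 - x3 = 4, and every other listed constraint is also met.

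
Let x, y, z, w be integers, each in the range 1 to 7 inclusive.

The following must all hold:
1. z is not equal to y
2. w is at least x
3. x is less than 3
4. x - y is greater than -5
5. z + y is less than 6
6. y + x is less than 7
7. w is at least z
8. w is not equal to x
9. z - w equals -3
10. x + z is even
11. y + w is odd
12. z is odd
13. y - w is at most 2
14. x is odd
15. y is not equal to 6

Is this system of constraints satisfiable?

The assignment x = 1, y = 3, z = 1, w = 4 works:
  constraint 4 holds since x - y = -2.
  constraint 5 holds since z + y = 4.
  constraint 6 holds since y + x = 4.
The rest check out directly.

Satisfiable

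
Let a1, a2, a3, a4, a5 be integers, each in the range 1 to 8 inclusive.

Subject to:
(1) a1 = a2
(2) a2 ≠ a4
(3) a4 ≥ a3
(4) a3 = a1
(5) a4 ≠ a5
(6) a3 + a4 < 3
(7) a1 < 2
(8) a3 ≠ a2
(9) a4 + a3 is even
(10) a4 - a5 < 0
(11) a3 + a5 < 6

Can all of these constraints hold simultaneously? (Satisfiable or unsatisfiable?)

From constraints 1 and 4, a3 = a1 = a2, so a3 = a2. But constraint 8 says a3 ≠ a2. Contradiction.

Unsatisfiable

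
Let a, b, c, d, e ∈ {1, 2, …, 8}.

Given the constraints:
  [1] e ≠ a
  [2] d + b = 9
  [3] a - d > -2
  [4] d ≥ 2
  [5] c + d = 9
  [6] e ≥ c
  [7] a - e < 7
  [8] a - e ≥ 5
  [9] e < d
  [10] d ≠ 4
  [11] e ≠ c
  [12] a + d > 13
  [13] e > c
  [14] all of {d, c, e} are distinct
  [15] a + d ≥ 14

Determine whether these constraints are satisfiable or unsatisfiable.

Satisfiable

One satisfying assignment is a = 8, b = 1, c = 1, d = 8, e = 2.
For the less obvious constraints — constraint 2: d + b = 9; constraint 3: a - d = 0; constraint 5: c + d = 9 — and the others hold by inspection.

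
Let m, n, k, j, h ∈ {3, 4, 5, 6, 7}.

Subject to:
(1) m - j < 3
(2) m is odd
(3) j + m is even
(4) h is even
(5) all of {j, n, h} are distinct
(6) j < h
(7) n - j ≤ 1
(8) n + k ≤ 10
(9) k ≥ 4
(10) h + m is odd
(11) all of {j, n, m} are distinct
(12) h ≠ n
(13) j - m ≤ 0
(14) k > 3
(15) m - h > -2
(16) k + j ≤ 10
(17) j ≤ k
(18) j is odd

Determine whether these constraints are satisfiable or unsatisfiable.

Satisfiable

One satisfying assignment is m = 7, n = 4, k = 5, j = 5, h = 6.
For the less obvious constraints — constraint 1: m - j = 2; constraint 7: n - j = -1 — and the others hold by inspection.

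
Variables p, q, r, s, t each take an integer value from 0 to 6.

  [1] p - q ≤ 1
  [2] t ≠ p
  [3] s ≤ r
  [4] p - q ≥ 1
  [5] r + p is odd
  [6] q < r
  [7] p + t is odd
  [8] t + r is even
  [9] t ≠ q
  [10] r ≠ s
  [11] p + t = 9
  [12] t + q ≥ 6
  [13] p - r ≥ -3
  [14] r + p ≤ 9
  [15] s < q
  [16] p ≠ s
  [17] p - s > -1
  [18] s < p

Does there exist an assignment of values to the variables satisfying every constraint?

Try p = 4, q = 3, r = 5, s = 2, t = 5.
Check constraint 1: p - q = 1; constraint 4: p - q = 1. The remaining constraints are straightforward to verify.

Satisfiable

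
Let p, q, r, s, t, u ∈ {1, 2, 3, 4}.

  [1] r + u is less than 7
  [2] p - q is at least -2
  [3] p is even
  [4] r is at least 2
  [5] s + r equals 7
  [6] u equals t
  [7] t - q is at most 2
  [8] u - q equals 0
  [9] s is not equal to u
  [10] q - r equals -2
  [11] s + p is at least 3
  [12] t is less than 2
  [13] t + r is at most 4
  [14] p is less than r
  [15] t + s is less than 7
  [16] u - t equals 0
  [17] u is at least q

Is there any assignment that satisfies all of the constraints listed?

Satisfiable

Setting (p, q, r, s, t, u) = (2, 1, 3, 4, 1, 1) satisfies everything: constraint 1: r + u = 4; constraint 2: p - q = 1, and the others follow.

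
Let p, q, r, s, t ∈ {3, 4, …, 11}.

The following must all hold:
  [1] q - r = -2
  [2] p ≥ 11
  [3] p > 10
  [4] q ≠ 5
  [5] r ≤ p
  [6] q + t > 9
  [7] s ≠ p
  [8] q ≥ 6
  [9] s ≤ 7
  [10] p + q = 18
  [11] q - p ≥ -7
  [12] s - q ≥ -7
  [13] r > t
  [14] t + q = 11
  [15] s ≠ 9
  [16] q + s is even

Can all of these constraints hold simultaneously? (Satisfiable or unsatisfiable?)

Try p = 11, q = 7, r = 9, s = 3, t = 4.
Check constraint 1: q - r = -2; constraint 6: q + t = 11; constraint 10: p + q = 18. The remaining constraints are straightforward to verify.

Satisfiable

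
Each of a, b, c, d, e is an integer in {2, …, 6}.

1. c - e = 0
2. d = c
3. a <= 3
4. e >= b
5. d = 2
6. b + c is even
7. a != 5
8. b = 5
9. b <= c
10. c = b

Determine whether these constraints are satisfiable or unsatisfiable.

Unsatisfiable

Constraint 5 fixes d = 2 and constraint 8 fixes b = 5. Constraints 2 and 10 give d = c = b, so d = b. But 2 ≠ 5 — contradiction.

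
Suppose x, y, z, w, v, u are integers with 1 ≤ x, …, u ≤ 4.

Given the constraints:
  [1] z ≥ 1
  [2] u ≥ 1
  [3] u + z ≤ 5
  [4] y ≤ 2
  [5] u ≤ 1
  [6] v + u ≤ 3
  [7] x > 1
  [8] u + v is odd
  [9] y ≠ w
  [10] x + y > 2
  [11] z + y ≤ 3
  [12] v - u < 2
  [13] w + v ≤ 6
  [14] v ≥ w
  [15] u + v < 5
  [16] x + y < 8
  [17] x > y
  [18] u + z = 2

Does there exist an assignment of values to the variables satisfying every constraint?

Take x = 4, y = 1, z = 1, w = 2, v = 2, u = 1. Then constraint 3: u + z = 2; constraint 6: v + u = 3, and every other listed constraint is also met.

Satisfiable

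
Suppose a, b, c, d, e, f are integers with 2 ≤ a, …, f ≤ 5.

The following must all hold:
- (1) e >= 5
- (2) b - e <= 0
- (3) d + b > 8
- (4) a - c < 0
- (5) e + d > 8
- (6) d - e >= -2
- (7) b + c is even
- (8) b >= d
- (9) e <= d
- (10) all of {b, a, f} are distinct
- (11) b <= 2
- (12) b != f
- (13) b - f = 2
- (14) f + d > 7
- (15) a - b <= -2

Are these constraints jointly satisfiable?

From constraints 1 and 9: d ≥ e and e ≥ 5, so d ≥ 5. From constraints 8 and 11: d ≤ b and b ≤ 2, so d ≤ 2. But 2 < 5, so no value of d works.

Unsatisfiable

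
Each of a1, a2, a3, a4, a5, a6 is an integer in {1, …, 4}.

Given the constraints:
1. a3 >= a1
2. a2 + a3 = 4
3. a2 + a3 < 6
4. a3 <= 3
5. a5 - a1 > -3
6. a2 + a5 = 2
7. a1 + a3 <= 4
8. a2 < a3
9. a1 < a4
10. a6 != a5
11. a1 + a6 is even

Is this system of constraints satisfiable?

The assignment a1 = 1, a2 = 1, a3 = 3, a4 = 3, a5 = 1, a6 = 3 works:
  constraint 2 holds since a2 + a3 = 4.
  constraint 3 holds since a2 + a3 = 4.
  constraint 5 holds since a5 - a1 = 0.
The rest check out directly.

Satisfiable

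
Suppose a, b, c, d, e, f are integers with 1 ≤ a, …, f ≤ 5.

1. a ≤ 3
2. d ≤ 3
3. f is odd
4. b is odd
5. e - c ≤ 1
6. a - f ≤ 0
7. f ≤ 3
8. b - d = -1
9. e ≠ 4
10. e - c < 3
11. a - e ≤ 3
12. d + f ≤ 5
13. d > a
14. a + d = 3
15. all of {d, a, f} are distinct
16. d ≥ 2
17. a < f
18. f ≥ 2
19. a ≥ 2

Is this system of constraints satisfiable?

Constraints 1, 2, 7, 16, 18, and 19 confine each of d, a, f to the 2 values {2, 3}.
Constraint 15 requires all 3 of them to be distinct, but only 2 values are available — impossible by the pigeonhole principle.

Unsatisfiable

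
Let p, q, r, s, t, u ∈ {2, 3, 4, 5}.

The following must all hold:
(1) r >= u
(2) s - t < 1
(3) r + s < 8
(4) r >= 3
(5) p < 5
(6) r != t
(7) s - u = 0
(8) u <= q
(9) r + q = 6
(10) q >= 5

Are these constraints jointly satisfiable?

From constraint 4: r ≥ 3. From constraint 10: q ≥ 5. Hence r + q ≥ 8. But constraint 9 requires r + q = 6, and 6 < 8. Contradiction.

Unsatisfiable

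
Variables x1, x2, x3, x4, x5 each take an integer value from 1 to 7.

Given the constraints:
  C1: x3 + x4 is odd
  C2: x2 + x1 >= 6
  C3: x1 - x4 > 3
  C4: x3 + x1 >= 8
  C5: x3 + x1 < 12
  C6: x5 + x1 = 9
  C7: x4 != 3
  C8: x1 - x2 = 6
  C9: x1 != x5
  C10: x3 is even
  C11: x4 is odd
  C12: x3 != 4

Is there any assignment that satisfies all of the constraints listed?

Satisfiable

One satisfying assignment is x1 = 7, x2 = 1, x3 = 2, x4 = 1, x5 = 2.
For the less obvious constraints — constraint 2: x2 + x1 = 8; constraint 3: x1 - x4 = 6 — and the others hold by inspection.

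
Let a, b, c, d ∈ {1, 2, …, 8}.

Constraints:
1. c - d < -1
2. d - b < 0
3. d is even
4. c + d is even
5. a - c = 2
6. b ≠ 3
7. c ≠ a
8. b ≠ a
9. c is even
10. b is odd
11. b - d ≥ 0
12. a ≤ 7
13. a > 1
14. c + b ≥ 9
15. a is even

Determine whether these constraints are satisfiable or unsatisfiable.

Satisfiable

Try a = 4, b = 7, c = 2, d = 4.
Check constraint 1: c - d = -2; constraint 2: d - b = -3. The remaining constraints are straightforward to verify.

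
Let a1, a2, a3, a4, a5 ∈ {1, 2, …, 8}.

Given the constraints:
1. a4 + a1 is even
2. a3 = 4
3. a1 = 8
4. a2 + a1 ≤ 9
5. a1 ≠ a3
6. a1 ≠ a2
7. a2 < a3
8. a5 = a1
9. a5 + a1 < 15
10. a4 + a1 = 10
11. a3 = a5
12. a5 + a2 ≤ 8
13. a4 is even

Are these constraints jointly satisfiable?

Constraint 2 fixes a3 = 4 and constraint 3 fixes a1 = 8. Constraints 8 and 11 give a3 = a5 = a1, so a3 = a1. But 4 ≠ 8 — contradiction.

Unsatisfiable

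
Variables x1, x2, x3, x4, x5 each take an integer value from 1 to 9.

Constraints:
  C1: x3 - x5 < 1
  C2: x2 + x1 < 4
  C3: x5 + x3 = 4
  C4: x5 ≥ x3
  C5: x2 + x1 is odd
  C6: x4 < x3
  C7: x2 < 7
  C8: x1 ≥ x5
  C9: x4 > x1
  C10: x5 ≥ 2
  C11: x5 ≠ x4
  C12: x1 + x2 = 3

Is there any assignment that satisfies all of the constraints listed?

Constraints 4, 6, 8, and 9 give x4 < x3, x3 ≤ x5, x5 ≤ x1, x1 < x4. Chaining: x4 < x3 ≤ x5 ≤ x1 < x4, which forces x4 < x4 — impossible.

Unsatisfiable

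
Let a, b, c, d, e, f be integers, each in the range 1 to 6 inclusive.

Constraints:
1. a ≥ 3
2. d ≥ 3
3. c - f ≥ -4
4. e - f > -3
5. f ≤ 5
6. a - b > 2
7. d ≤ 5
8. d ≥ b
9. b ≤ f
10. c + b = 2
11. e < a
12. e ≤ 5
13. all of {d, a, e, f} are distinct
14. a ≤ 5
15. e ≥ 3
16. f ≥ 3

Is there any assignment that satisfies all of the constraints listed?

Constraints 1, 2, 5, 7, 12, 14, 15, and 16 confine each of d, a, e, f to the 3 values {3, …, 5}.
Constraint 13 requires all 4 of them to be distinct, but only 3 values are available — impossible by the pigeonhole principle.

Unsatisfiable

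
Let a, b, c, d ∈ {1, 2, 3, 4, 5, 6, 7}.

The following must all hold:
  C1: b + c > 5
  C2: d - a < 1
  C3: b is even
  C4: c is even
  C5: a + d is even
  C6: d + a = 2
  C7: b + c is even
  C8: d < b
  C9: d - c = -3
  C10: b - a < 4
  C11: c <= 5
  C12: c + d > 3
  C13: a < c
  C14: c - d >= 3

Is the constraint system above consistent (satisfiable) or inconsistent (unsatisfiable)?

Satisfiable

One satisfying assignment is a = 1, b = 4, c = 4, d = 1.
For the less obvious constraints — constraint 1: b + c = 8; constraint 2: d - a = 0 — and the others hold by inspection.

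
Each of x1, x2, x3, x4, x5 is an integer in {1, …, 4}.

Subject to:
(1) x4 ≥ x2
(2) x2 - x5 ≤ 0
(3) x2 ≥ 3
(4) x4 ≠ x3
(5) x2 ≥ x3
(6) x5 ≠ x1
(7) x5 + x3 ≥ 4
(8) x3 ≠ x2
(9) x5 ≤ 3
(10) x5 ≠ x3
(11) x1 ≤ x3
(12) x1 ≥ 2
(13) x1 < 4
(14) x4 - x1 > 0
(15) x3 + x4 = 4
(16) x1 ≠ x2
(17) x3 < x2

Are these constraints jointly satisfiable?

Unsatisfiable

From constraints 11 and 12: x3 ≥ x1 ≥ 2. From constraints 1 and 3: x4 ≥ x2 ≥ 3. Hence x3 + x4 ≥ 5. But constraint 15 requires x3 + x4 = 4, and 4 < 5. Contradiction.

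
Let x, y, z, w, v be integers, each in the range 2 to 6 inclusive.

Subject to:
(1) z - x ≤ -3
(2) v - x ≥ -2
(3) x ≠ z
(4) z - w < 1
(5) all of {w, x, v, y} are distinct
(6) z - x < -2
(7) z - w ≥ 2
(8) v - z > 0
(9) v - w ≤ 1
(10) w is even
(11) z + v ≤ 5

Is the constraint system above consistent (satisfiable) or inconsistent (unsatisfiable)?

Unsatisfiable

Constraints 1, 2, 7, and 9 give w − v ≥ -1, v − x ≥ -2, x − z ≥ 3, z − w ≥ 2.
Adding all 4 inequalities: the left sides telescope to 0, and the right sides sum to (-1) + (-2) + 3 + 2 = 2. So 0 ≥ 2, which is false.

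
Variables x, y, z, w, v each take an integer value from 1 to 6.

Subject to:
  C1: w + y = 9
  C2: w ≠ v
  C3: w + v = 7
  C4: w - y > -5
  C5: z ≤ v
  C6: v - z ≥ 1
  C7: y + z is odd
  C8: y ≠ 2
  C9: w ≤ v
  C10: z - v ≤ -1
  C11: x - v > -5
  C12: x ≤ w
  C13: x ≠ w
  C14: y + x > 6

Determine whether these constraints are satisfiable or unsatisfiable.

Satisfiable

Take x = 1, y = 6, z = 1, w = 3, v = 4. Then constraint 1: w + y = 9; constraint 3: w + v = 7; constraint 4: w - y = -3, and every other listed constraint is also met.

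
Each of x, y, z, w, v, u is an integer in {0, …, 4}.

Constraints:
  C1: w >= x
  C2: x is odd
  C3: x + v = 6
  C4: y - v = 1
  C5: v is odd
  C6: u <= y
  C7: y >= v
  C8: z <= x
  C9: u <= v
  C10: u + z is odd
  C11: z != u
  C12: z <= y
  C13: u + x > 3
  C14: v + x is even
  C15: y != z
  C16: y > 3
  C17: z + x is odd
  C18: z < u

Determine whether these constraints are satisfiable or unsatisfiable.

Setting (x, y, z, w, v, u) = (3, 4, 0, 4, 3, 3) satisfies everything: constraint 3: x + v = 6; constraint 4: y - v = 1; constraint 13: u + x = 6, and the others follow.

Satisfiable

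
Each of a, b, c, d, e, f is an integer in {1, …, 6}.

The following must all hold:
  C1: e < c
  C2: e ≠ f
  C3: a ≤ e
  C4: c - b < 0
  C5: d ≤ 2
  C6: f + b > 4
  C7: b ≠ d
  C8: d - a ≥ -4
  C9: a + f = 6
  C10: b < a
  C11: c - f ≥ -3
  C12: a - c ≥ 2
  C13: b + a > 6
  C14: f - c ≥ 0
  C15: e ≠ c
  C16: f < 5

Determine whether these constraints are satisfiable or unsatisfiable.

Constraints 1, 3, 4, and 10 give a ≤ e, e < c, c < b, b < a. Chaining: a ≤ e < c < b < a, which forces a < a — impossible.

Unsatisfiable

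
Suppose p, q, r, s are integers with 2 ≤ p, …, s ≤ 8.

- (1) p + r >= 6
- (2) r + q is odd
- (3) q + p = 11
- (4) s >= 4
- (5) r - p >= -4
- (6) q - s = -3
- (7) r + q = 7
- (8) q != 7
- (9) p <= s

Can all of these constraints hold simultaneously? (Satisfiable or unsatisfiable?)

Satisfiable

Take p = 6, q = 5, r = 2, s = 8. Then constraint 1: p + r = 8; constraint 3: q + p = 11; constraint 5: r - p = -4, and every other listed constraint is also met.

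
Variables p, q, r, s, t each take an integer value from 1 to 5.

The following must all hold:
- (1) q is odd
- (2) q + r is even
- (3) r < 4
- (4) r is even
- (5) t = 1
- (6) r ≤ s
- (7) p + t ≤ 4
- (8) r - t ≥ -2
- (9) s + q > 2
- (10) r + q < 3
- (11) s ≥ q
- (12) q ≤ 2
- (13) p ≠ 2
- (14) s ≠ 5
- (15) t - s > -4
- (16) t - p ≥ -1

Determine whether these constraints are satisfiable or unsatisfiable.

Constraint 1 makes q odd and constraint 4 makes r even, so q + r must be odd. Constraint 2 says q + r is even — contradiction.

Unsatisfiable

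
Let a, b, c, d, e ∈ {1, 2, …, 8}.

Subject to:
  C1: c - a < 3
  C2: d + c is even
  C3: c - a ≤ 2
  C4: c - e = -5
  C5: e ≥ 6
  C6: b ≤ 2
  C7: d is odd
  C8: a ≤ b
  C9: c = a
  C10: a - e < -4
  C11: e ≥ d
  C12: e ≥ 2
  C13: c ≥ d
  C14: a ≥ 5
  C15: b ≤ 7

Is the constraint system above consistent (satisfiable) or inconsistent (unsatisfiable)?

From constraints 8 and 14: b ≥ a and a ≥ 5, so b ≥ 5. From constraint 6: b ≤ 2. But 2 < 5, so no value of b works.

Unsatisfiable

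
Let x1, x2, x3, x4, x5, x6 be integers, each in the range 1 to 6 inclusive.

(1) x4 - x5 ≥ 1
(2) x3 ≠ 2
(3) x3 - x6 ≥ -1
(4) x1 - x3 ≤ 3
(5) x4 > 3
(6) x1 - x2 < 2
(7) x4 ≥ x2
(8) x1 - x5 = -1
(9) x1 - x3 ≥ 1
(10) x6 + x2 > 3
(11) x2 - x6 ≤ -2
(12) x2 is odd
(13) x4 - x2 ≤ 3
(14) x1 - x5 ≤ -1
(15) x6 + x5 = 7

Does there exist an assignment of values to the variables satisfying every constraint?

Unsatisfiable

Constraints 1, 3, 9, 11, 13, and 14 give x6 − x2 ≥ 2, x2 − x4 ≥ -3, x4 − x5 ≥ 1, x5 − x1 ≥ 1, x1 − x3 ≥ 1, x3 − x6 ≥ -1.
Adding all 6 inequalities: the left sides telescope to 0, and the right sides sum to 2 + (-3) + 1 + 1 + 1 + (-1) = 1. So 0 ≥ 1, which is false.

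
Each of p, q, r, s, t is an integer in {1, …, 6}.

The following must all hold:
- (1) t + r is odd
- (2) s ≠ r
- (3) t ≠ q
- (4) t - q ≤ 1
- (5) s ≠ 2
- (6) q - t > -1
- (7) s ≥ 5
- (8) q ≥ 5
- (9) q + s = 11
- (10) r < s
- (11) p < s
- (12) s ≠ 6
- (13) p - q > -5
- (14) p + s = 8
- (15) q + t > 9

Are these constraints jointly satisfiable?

Setting (p, q, r, s, t) = (3, 6, 1, 5, 4) satisfies everything: constraint 4: t - q = -2; constraint 6: q - t = 2; constraint 9: q + s = 11, and the others follow.

Satisfiable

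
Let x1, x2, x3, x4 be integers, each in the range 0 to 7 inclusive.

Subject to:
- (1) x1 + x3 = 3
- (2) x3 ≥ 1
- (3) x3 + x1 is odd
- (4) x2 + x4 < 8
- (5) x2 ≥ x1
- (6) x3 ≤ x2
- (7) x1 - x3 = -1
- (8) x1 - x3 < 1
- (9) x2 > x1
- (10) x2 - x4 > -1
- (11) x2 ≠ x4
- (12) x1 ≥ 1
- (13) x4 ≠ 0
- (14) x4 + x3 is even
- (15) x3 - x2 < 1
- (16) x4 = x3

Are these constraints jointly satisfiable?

Satisfiable

One satisfying assignment is x1 = 1, x2 = 4, x3 = 2, x4 = 2.
For the less obvious constraints — constraint 1: x1 + x3 = 3; constraint 4: x2 + x4 = 6; constraint 7: x1 - x3 = -1 — and the others hold by inspection.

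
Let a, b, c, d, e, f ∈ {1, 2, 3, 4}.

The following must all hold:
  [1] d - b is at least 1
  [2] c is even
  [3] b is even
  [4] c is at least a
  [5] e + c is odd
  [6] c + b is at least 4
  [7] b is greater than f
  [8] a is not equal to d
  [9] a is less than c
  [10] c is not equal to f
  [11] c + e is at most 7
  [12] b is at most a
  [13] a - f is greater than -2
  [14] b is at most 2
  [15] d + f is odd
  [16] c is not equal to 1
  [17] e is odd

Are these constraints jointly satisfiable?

Satisfiable

Setting (a, b, c, d, e, f) = (2, 2, 4, 4, 1, 1) satisfies everything: constraint 1: d - b = 2; constraint 6: c + b = 6, and the others follow.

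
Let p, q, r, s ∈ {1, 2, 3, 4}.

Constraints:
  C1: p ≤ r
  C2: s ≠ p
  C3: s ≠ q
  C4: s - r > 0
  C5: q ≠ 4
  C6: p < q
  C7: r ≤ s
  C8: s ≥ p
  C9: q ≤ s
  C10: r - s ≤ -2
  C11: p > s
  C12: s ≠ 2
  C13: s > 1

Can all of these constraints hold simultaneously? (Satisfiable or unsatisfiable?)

Constraints 1, 4, and 11 give p ≤ r, r < s, s < p. Chaining: p ≤ r < s < p, which forces p < p — impossible.

Unsatisfiable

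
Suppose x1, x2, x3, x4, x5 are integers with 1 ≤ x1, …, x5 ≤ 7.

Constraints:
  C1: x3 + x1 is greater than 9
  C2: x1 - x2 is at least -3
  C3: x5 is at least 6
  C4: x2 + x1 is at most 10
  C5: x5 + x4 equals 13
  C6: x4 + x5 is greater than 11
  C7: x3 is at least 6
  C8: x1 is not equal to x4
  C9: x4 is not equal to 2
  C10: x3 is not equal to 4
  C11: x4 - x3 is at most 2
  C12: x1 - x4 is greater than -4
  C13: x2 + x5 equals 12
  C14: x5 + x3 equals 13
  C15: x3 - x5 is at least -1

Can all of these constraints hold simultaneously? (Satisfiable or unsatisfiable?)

Setting (x1, x2, x3, x4, x5) = (5, 5, 6, 6, 7) satisfies everything: constraint 1: x3 + x1 = 11; constraint 2: x1 - x2 = 0; constraint 4: x2 + x1 = 10, and the others follow.

Satisfiable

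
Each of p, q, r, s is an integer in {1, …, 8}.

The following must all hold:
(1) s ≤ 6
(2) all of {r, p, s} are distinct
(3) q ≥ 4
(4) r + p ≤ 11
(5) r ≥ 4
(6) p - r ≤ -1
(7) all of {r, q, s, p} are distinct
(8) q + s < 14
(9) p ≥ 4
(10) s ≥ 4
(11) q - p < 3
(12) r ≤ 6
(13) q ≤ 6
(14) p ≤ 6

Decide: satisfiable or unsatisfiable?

Unsatisfiable

Constraints 1, 3, 5, 9, 10, 12, 13, and 14 confine each of r, q, s, p to the 3 values {4, …, 6}.
Constraint 7 requires all 4 of them to be distinct, but only 3 values are available — impossible by the pigeonhole principle.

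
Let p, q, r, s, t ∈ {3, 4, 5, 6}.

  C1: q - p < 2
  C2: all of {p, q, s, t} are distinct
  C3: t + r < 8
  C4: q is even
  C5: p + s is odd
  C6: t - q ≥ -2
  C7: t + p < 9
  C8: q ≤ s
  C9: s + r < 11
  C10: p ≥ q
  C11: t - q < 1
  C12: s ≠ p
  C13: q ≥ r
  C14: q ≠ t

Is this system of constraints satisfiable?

Satisfiable

Try p = 5, q = 4, r = 4, s = 6, t = 3.
Check constraint 1: q - p = -1; constraint 3: t + r = 7; constraint 6: t - q = -1. The remaining constraints are straightforward to verify.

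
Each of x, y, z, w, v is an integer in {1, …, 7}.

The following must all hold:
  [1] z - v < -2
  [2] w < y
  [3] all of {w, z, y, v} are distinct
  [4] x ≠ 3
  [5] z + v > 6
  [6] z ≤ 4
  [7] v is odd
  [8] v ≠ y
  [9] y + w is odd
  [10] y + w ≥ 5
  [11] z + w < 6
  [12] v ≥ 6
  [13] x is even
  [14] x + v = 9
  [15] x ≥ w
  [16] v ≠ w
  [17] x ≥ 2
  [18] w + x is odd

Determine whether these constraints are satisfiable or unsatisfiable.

Satisfiable

Try x = 2, y = 4, z = 2, w = 1, v = 7.
Check constraint 1: z - v = -5; constraint 5: z + v = 9; constraint 10: y + w = 5. The remaining constraints are straightforward to verify.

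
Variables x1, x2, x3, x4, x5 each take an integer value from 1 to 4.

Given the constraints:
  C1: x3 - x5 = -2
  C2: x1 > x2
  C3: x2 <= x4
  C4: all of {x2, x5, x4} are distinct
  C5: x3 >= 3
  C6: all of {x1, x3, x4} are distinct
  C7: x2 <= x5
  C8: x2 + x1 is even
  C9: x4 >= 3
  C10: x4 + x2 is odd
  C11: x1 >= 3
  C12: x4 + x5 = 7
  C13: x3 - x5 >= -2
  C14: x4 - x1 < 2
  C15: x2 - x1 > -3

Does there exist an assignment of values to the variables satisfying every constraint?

Unsatisfiable

Constraints 5, 9, and 11 confine each of x1, x3, x4 to the 2 values {3, 4} (the domain already gives each ≤ 4).
Constraint 6 requires all 3 of them to be distinct, but only 2 values are available — impossible by the pigeonhole principle.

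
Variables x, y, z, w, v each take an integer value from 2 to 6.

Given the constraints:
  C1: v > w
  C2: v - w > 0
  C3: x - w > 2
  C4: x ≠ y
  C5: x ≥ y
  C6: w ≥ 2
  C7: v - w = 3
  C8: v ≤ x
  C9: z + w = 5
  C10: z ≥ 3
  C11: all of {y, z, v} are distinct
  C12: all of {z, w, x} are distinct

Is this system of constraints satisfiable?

Satisfiable

The assignment x = 5, y = 2, z = 3, w = 2, v = 5 works:
  constraint 2 holds since v - w = 3.
  constraint 3 holds since x - w = 3.
  constraint 7 holds since v - w = 3.
The rest check out directly.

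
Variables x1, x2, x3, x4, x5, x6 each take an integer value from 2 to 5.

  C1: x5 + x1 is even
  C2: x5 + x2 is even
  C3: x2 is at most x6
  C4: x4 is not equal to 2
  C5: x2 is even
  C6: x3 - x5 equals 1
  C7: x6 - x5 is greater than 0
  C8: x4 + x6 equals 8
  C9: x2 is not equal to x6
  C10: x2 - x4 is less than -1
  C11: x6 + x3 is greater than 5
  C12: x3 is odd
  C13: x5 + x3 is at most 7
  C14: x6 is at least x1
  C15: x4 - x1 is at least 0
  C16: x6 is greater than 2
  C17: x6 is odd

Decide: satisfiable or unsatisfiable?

Satisfiable

One satisfying assignment is x1 = 2, x2 = 2, x3 = 3, x4 = 5, x5 = 2, x6 = 3.
For the less obvious constraints — constraint 6: x3 - x5 = 1; constraint 7: x6 - x5 = 1 — and the others hold by inspection.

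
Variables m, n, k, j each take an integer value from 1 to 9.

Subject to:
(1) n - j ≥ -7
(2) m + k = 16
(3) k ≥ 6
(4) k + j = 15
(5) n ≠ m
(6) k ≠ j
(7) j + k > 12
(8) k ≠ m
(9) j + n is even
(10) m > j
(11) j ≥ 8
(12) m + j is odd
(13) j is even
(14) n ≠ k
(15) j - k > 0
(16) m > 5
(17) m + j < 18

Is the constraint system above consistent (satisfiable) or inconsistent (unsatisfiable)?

Satisfiable

Setting (m, n, k, j) = (9, 2, 7, 8) satisfies everything: constraint 1: n - j = -6; constraint 2: m + k = 16, and the others follow.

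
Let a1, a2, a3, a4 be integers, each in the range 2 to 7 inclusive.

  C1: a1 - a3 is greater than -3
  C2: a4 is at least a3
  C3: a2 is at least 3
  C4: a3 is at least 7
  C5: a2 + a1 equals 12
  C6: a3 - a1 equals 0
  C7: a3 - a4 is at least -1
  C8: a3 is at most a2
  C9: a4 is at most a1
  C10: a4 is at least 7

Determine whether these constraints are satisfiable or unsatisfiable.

From constraints 4 and 8: a2 ≥ a3 ≥ 7. From constraints 9 and 10: a1 ≥ a4 ≥ 7. Hence a2 + a1 ≥ 14. But constraint 5 requires a2 + a1 = 12, and 12 < 14. Contradiction.

Unsatisfiable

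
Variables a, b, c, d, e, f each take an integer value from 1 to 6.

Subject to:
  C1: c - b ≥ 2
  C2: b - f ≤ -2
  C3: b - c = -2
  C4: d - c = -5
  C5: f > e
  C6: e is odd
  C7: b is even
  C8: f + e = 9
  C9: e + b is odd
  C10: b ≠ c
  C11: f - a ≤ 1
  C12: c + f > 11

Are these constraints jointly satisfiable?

Satisfiable

Try a = 6, b = 4, c = 6, d = 1, e = 3, f = 6.
Check constraint 1: c - b = 2; constraint 2: b - f = -2; constraint 3: b - c = -2. The remaining constraints are straightforward to verify.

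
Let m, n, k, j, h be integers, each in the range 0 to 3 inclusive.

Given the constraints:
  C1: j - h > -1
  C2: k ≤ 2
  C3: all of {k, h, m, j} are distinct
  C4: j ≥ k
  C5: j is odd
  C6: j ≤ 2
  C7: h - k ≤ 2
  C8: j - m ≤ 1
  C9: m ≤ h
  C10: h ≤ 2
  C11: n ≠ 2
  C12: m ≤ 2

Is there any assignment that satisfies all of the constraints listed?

Unsatisfiable

Constraints 2, 6, 10, and 12 confine each of k, h, m, j to the 3 values {0, …, 2} (the domain already gives each ≥ 0).
Constraint 3 requires all 4 of them to be distinct, but only 3 values are available — impossible by the pigeonhole principle.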